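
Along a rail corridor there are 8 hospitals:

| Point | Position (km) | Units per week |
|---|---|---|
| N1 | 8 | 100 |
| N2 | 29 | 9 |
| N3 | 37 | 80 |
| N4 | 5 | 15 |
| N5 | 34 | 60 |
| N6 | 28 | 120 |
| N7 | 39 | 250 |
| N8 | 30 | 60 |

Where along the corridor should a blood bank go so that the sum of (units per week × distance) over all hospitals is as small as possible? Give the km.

x = 34

For a sum of weighted absolute distances on a line, the optimum is the weighted median (not the mean). Total weight W = 694; half-weight = 347.
Sort by position and accumulate weight:
  km 5 (N4, w=15) → cum 15
  km 8 (N1, w=100) → cum 115
  km 28 (N6, w=120) → cum 235
  km 29 (N2, w=9) → cum 244
  km 30 (N8, w=60) → cum 304
  km 34 (N5, w=60) → cum 364  ≥ 347 → median here
  km 37 (N3, w=80) → cum 444
  km 39 (N7, w=250) → cum 694
Optimal location: km 34.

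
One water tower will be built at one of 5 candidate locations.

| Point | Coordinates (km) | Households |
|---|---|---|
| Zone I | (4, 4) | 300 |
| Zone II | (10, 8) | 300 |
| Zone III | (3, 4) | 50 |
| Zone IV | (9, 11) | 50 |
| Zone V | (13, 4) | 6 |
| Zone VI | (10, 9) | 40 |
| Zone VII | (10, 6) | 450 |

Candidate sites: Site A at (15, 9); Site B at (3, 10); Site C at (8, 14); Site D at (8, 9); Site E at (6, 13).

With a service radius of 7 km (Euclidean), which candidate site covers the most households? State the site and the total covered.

Coverage radius r = 7 km; a point is covered iff (Δx)²+(Δy)² ≤ 7² = 49.
  Site A (15, 9): covers {Zone II, Zone IV, Zone V, Zone VI, Zone VII} → 846
  Site B (3, 10): covers {Zone I, Zone III, Zone IV} → 400
  Site C (8, 14): covers {Zone II, Zone IV, Zone VI} → 390
  Site D (8, 9): covers {Zone I, Zone II, Zone IV, Zone VI, Zone VII} → 1140
  Site E (6, 13): covers {Zone II, Zone IV, Zone VI} → 390
Maximum coverage at Site D: 1140 households.

Site D, covering 1140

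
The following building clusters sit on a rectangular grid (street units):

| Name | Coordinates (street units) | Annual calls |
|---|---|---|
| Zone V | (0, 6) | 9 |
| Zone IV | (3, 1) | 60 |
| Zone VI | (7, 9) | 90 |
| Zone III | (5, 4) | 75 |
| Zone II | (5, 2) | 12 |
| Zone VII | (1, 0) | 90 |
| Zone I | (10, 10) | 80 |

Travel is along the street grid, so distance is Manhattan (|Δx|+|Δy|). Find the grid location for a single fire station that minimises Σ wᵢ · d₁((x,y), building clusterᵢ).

(5, 4)

Manhattan distance separates: Σwᵢ(|x−xᵢ|+|y−yᵢ|) = Σwᵢ|x−xᵢ| + Σwᵢ|y−yᵢ|, so x and y are optimised independently as 1-D weighted medians.
Total weight W = 416; half = 208.
x-coordinate, sorted with cumulative weight:
  x=0 (Zone V, w=9) cum 9
  x=1 (Zone VII, w=90) cum 99
  x=3 (Zone IV, w=60) cum 159
  x=5 (Zone III, w=75) cum 234  ← median
  x=5 (Zone II, w=12) cum 246
  x=7 (Zone VI, w=90) cum 336
  x=10 (Zone I, w=80) cum 416
⇒ x* = 5
y-coordinate, sorted with cumulative weight:
  y=0 (Zone VII, w=90) cum 90
  y=1 (Zone IV, w=60) cum 150
  y=2 (Zone II, w=12) cum 162
  y=4 (Zone III, w=75) cum 237  ← median
  y=6 (Zone V, w=9) cum 246
  y=9 (Zone VI, w=90) cum 336
  y=10 (Zone I, w=80) cum 416
⇒ y* = 4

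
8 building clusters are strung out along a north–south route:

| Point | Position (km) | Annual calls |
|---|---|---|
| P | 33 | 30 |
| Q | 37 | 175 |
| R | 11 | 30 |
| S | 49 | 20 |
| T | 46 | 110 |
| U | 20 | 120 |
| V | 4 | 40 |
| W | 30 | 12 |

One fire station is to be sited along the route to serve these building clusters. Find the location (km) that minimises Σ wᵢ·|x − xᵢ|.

For a sum of weighted absolute distances on a line, the optimum is the weighted median (not the mean). Total weight W = 537; half-weight = 268.5.
Sort by position and accumulate weight:
  km 4 (V, w=40) → cum 40
  km 11 (R, w=30) → cum 70
  km 20 (U, w=120) → cum 190
  km 30 (W, w=12) → cum 202
  km 33 (P, w=30) → cum 232
  km 37 (Q, w=175) → cum 407  ≥ 268.5 → median here
  km 46 (T, w=110) → cum 517
  km 49 (S, w=20) → cum 537
Optimal location: km 37.

x = 37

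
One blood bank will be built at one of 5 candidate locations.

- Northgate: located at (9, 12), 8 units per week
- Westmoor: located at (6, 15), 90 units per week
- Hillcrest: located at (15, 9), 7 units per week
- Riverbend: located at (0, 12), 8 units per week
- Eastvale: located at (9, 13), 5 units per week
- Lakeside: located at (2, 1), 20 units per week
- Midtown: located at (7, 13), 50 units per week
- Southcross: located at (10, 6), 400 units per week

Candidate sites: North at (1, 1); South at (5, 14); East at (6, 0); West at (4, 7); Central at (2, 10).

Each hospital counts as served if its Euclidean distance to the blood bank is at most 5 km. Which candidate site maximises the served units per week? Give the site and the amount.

Coverage radius r = 5 km; a point is covered iff (Δx)²+(Δy)² ≤ 5² = 25.
  North (1, 1): covers {Lakeside} → 20
  South (5, 14): covers {Northgate, Westmoor, Eastvale, Midtown} → 153
  East (6, 0): covers {Lakeside} → 20
  West (4, 7): covers {none} → 0
  Central (2, 10): covers {Riverbend} → 8
Maximum coverage at South: 153 units per week.

South, covering 153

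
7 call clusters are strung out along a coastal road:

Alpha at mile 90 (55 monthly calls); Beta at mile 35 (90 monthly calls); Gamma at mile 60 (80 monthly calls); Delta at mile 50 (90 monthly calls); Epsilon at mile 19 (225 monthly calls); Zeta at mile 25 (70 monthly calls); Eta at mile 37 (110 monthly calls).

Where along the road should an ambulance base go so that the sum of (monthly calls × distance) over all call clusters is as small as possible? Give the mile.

For a sum of weighted absolute distances on a line, the optimum is the weighted median (not the mean). Total weight W = 720; half-weight = 360.
Sort by position and accumulate weight:
  mile 19 (Epsilon, w=225) → cum 225
  mile 25 (Zeta, w=70) → cum 295
  mile 35 (Beta, w=90) → cum 385  ≥ 360 → median here
  mile 37 (Eta, w=110) → cum 495
  mile 50 (Delta, w=90) → cum 585
  mile 60 (Gamma, w=80) → cum 665
  mile 90 (Alpha, w=55) → cum 720
Optimal location: mile 35.

x = 35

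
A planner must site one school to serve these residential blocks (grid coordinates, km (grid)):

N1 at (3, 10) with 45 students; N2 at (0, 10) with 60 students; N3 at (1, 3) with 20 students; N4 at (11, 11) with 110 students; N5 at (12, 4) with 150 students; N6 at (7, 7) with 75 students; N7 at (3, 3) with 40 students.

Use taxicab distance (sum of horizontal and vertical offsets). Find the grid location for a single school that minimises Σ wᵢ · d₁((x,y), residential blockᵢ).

(11, 7)

Manhattan distance separates: Σwᵢ(|x−xᵢ|+|y−yᵢ|) = Σwᵢ|x−xᵢ| + Σwᵢ|y−yᵢ|, so x and y are optimised independently as 1-D weighted medians.
Total weight W = 500; half = 250.
x-coordinate, sorted with cumulative weight:
  x=0 (N2, w=60) cum 60
  x=1 (N3, w=20) cum 80
  x=3 (N1, w=45) cum 125
  x=3 (N7, w=40) cum 165
  x=7 (N6, w=75) cum 240
  x=11 (N4, w=110) cum 350  ← median
  x=12 (N5, w=150) cum 500
⇒ x* = 11
y-coordinate, sorted with cumulative weight:
  y=3 (N3, w=20) cum 20
  y=3 (N7, w=40) cum 60
  y=4 (N5, w=150) cum 210
  y=7 (N6, w=75) cum 285  ← median
  y=10 (N1, w=45) cum 330
  y=10 (N2, w=60) cum 390
  y=11 (N4, w=110) cum 500
⇒ y* = 7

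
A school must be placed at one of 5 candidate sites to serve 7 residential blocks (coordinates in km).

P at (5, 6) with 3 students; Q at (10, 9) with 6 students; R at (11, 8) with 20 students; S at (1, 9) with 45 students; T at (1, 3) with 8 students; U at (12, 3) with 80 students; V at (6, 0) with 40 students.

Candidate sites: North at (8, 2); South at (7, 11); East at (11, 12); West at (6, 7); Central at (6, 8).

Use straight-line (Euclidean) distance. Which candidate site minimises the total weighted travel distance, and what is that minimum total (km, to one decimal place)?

Total weighted distance at each candidate:
  North (8, 2): total = 1137.9
  South (7, 11): total = 1698.9
  East (11, 12): total = 1946.3
  West (6, 7): total = 1283.5
  Central (6, 8): total = 1362.3
Minimum is at North with total 1137.9 km.

North, total 1137.9 km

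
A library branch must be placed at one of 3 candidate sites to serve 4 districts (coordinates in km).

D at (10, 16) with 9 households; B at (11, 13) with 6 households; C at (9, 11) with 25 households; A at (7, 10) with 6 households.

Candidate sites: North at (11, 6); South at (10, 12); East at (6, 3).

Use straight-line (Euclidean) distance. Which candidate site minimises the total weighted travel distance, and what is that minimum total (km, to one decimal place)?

Total weighted distance at each candidate:
  North (11, 6): total = 301.0
  South (10, 12): total = 101.5
  East (6, 3): total = 445.5
Minimum is at South with total 101.5 km.

South, total 101.5 km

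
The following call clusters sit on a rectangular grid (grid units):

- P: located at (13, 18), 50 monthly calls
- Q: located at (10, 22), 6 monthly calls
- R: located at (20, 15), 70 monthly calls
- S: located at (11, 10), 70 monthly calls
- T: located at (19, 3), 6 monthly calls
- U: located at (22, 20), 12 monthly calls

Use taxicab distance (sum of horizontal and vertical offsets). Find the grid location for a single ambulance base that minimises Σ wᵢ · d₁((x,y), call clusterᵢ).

Manhattan distance separates: Σwᵢ(|x−xᵢ|+|y−yᵢ|) = Σwᵢ|x−xᵢ| + Σwᵢ|y−yᵢ|, so x and y are optimised independently as 1-D weighted medians.
Total weight W = 214; half = 107.
x-coordinate, sorted with cumulative weight:
  x=10 (Q, w=6) cum 6
  x=11 (S, w=70) cum 76
  x=13 (P, w=50) cum 126  ← median
  x=19 (T, w=6) cum 132
  x=20 (R, w=70) cum 202
  x=22 (U, w=12) cum 214
⇒ x* = 13
y-coordinate, sorted with cumulative weight:
  y=3 (T, w=6) cum 6
  y=10 (S, w=70) cum 76
  y=15 (R, w=70) cum 146  ← median
  y=18 (P, w=50) cum 196
  y=20 (U, w=12) cum 208
  y=22 (Q, w=6) cum 214
⇒ y* = 15

(13, 15)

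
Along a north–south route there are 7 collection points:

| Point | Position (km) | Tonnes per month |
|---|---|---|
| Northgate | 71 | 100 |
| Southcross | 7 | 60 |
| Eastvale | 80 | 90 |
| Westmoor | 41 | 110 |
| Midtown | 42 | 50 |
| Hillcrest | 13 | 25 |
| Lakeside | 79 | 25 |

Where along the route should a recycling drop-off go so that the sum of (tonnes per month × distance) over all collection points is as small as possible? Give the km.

For a sum of weighted absolute distances on a line, the optimum is the weighted median (not the mean). Total weight W = 460; half-weight = 230.
Sort by position and accumulate weight:
  km 7 (Southcross, w=60) → cum 60
  km 13 (Hillcrest, w=25) → cum 85
  km 41 (Westmoor, w=110) → cum 195
  km 42 (Midtown, w=50) → cum 245  ≥ 230 → median here
  km 71 (Northgate, w=100) → cum 345
  km 79 (Lakeside, w=25) → cum 370
  km 80 (Eastvale, w=90) → cum 460
Optimal location: km 42.

x = 42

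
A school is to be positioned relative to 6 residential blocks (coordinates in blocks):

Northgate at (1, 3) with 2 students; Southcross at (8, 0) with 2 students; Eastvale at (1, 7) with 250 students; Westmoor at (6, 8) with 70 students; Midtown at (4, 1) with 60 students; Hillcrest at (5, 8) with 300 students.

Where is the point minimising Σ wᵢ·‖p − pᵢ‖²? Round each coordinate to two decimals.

(3.55, 6.98)

The minimiser of Σwᵢ‖p−pᵢ‖² is the weighted centroid p* = (Σwᵢpᵢ)/(Σwᵢ).
Σwᵢ = 684.
Σwᵢxᵢ = 2·1 + 2·8 + 250·1 + 70·6 + 60·4 + 300·5 = 2428.
Σwᵢyᵢ = 2·3 + 2·0 + 250·7 + 70·8 + 60·1 + 300·8 = 4776.
x* = 2428/684 = 3.55, y* = 4776/684 = 6.98.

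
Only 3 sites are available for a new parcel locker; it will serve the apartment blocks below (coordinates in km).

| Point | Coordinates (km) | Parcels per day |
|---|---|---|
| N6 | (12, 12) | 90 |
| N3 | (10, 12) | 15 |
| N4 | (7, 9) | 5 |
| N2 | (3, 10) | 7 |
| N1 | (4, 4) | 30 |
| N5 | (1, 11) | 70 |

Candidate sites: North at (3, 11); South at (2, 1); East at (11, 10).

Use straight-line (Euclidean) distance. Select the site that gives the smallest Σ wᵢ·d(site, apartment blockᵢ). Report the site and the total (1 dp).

East, total 1291.5 km

Total weighted distance at each candidate:
  North (3, 11): total = 1302.5
  South (2, 1): total = 2464.2
  East (11, 10): total = 1291.5
Minimum is at East with total 1291.5 km.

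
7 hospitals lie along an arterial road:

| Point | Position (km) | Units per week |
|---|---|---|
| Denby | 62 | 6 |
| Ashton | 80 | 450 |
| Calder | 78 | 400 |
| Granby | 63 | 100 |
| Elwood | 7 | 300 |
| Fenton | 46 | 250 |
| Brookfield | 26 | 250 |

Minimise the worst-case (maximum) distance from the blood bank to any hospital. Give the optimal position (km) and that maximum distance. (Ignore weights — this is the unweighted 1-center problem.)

The 1-center on a line is the midpoint of the two extreme points: leftmost at 7, rightmost at 80.
Optimal location = (7 + 80)/2 = 43.5; maximum distance = (80 − 7)/2 = 36.5.

location 43.5, max distance 36.5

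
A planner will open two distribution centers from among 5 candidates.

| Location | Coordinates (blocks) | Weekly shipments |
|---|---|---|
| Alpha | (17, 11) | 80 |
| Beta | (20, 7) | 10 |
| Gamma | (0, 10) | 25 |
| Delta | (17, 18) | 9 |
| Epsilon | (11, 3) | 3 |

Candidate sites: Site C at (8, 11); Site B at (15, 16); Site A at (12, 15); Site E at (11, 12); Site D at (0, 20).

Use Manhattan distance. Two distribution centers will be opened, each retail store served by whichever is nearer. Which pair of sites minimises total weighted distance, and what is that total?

Evaluate every pair (each demand assigned to the nearer of the two):
  {Site C, Site B}: total = 994
  {Site B, Site D}: total = 1037
  {Site C, Site E}: total = 1060
  {Site E, Site D}: total = 1085
  {Site B, Site E}: total = 1088
  {Site A, Site E}: total = 1124
  {Site B, Site A}: total = 1200
  {Site C, Site A}: total = 1210
  {Site A, Site D}: total = 1241
  {Site C, Site D}: total = 1282
Best pair: {Site C, Site B} with total 994.

{Site C, Site B}, total 994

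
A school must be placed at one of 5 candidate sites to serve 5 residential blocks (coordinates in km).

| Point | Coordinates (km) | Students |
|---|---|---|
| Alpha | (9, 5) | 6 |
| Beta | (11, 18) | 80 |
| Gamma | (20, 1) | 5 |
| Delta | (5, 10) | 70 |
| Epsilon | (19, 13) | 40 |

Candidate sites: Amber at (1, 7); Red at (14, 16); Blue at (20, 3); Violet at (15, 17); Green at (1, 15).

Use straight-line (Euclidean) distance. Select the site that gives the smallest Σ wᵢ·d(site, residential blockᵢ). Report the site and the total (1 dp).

Red, total 1432.1 km

Total weighted distance at each candidate:
  Amber (1, 7): total = 2447.3
  Red (14, 16): total = 1432.1
  Blue (20, 3): total = 3037.2
  Violet (15, 17): total = 1574.9
  Green (1, 15): total = 2202.7
Minimum is at Red with total 1432.1 km.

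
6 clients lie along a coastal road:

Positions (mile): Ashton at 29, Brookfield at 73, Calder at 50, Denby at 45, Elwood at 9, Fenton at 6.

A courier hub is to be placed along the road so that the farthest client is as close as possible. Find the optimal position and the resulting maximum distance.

The 1-center on a line is the midpoint of the two extreme points: leftmost at 6, rightmost at 73.
Optimal location = (6 + 73)/2 = 39.5; maximum distance = (73 − 6)/2 = 33.5.

location 39.5, max distance 33.5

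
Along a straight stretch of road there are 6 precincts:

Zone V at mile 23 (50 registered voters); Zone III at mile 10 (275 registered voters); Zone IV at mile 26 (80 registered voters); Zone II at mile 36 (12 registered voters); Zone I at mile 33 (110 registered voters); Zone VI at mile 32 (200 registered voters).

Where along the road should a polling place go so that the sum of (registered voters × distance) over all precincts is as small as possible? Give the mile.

x = 26

For a sum of weighted absolute distances on a line, the optimum is the weighted median (not the mean). Total weight W = 727; half-weight = 363.5.
Sort by position and accumulate weight:
  mile 10 (Zone III, w=275) → cum 275
  mile 23 (Zone V, w=50) → cum 325
  mile 26 (Zone IV, w=80) → cum 405  ≥ 363.5 → median here
  mile 32 (Zone VI, w=200) → cum 605
  mile 33 (Zone I, w=110) → cum 715
  mile 36 (Zone II, w=12) → cum 727
Optimal location: mile 26.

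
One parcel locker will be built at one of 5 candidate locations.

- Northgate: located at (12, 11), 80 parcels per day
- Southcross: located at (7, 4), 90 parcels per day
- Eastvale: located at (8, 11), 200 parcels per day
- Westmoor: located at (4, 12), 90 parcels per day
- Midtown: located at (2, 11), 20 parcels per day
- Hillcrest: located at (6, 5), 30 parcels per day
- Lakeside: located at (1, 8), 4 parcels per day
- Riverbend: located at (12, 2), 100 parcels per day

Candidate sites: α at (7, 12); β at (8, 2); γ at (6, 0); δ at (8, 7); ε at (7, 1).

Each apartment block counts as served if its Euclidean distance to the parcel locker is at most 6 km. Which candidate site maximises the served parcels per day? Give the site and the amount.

Coverage radius r = 6 km; a point is covered iff (Δx)²+(Δy)² ≤ 6² = 36.
  α (7, 12): covers {Northgate, Eastvale, Westmoor, Midtown} → 390
  β (8, 2): covers {Southcross, Hillcrest, Riverbend} → 220
  γ (6, 0): covers {Southcross, Hillcrest} → 120
  δ (8, 7): covers {Northgate, Southcross, Eastvale, Hillcrest} → 400
  ε (7, 1): covers {Southcross, Hillcrest, Riverbend} → 220
Maximum coverage at δ: 400 parcels per day.

δ, covering 400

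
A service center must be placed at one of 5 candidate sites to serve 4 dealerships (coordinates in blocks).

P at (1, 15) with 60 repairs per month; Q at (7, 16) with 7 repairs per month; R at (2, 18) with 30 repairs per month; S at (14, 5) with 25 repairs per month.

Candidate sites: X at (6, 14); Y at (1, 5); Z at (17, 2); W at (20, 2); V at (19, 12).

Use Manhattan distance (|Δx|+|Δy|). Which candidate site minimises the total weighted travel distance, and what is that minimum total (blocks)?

X, total 1046 blocks

Total weighted distance at each candidate:
  X (6, 14): total = 1046
  Y (1, 5): total = 1464
  Z (17, 2): total = 2988
  W (20, 2): total = 3354
  V (19, 12): total = 2362
Minimum is at X with total 1046 blocks.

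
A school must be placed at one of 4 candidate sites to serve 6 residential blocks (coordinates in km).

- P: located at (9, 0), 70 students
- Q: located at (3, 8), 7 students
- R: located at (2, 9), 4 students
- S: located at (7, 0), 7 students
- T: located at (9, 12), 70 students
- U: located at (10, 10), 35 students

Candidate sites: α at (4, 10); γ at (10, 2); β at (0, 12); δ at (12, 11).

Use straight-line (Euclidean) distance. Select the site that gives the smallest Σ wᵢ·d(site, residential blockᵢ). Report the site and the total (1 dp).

γ, total 1272.3 km

Total weighted distance at each candidate:
  α (4, 10): total = 1467.3
  γ (10, 2): total = 1272.3
  β (0, 12): total = 2183.6
  δ (12, 11): total = 1289.5
Minimum is at γ with total 1272.3 km.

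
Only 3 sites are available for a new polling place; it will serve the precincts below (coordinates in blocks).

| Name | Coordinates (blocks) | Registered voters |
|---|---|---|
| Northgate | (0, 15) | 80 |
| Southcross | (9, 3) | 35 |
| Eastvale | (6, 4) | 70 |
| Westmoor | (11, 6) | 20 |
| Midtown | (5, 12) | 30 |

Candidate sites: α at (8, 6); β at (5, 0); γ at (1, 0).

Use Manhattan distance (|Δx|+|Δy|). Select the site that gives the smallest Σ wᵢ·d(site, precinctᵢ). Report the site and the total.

Total weighted distance at each candidate:
  α (8, 6): total = 2110
  β (5, 0): total = 2795
  γ (1, 0): total = 3095
Minimum is at α with total 2110 blocks.

α, total 2110 blocks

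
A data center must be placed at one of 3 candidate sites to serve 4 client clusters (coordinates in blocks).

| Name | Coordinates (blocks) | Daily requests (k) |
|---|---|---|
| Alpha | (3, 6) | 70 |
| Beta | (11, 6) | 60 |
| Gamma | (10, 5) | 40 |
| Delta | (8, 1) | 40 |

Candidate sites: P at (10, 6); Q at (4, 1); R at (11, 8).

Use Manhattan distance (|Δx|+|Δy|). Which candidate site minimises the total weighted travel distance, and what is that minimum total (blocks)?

P, total 870 blocks

Total weighted distance at each candidate:
  P (10, 6): total = 870
  Q (4, 1): total = 1700
  R (11, 8): total = 1380
Minimum is at P with total 870 blocks.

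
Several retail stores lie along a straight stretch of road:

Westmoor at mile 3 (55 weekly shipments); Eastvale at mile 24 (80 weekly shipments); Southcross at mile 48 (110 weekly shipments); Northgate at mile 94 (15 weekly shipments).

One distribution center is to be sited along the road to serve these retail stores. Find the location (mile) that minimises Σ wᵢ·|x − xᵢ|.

x = 24

For a sum of weighted absolute distances on a line, the optimum is the weighted median (not the mean). Total weight W = 260; half-weight = 130.
Sort by position and accumulate weight:
  mile 3 (Westmoor, w=55) → cum 55
  mile 24 (Eastvale, w=80) → cum 135  ≥ 130 → median here
  mile 48 (Southcross, w=110) → cum 245
  mile 94 (Northgate, w=15) → cum 260
Optimal location: mile 24.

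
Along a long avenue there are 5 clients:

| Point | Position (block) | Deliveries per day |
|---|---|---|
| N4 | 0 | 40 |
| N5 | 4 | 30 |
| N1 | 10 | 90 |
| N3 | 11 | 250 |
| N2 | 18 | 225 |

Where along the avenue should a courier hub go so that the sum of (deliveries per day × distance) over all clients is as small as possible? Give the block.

x = 11

For a sum of weighted absolute distances on a line, the optimum is the weighted median (not the mean). Total weight W = 635; half-weight = 317.5.
Sort by position and accumulate weight:
  block 0 (N4, w=40) → cum 40
  block 4 (N5, w=30) → cum 70
  block 10 (N1, w=90) → cum 160
  block 11 (N3, w=250) → cum 410  ≥ 317.5 → median here
  block 18 (N2, w=225) → cum 635
Optimal location: block 11.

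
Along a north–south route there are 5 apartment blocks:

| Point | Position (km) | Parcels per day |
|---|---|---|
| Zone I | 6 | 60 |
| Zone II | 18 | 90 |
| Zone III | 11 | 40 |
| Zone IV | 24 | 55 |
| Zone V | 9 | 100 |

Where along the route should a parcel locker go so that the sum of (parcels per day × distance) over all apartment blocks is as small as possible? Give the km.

x = 11

For a sum of weighted absolute distances on a line, the optimum is the weighted median (not the mean). Total weight W = 345; half-weight = 172.5.
Sort by position and accumulate weight:
  km 6 (Zone I, w=60) → cum 60
  km 9 (Zone V, w=100) → cum 160
  km 11 (Zone III, w=40) → cum 200  ≥ 172.5 → median here
  km 18 (Zone II, w=90) → cum 290
  km 24 (Zone IV, w=55) → cum 345
Optimal location: km 11.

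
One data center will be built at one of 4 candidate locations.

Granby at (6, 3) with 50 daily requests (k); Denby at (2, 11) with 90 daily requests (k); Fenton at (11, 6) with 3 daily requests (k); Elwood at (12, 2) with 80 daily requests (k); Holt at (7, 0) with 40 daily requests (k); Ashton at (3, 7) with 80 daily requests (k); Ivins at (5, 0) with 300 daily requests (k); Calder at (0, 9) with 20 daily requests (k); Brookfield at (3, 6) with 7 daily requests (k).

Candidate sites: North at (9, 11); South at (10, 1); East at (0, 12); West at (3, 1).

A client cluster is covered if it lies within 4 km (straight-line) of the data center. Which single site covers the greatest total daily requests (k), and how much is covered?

West, covering 350

Coverage radius r = 4 km; a point is covered iff (Δx)²+(Δy)² ≤ 4² = 16.
  North (9, 11): covers {none} → 0
  South (10, 1): covers {Elwood, Holt} → 120
  East (0, 12): covers {Denby, Calder} → 110
  West (3, 1): covers {Granby, Ivins} → 350
Maximum coverage at West: 350 daily requests (k).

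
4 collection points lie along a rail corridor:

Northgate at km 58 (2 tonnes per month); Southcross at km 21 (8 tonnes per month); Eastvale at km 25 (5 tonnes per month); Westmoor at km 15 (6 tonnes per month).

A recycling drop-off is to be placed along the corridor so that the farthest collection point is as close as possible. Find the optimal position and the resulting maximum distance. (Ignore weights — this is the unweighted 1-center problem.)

The 1-center on a line is the midpoint of the two extreme points: leftmost at 15, rightmost at 58.
Optimal location = (15 + 58)/2 = 36.5; maximum distance = (58 − 15)/2 = 21.5.

location 36.5, max distance 21.5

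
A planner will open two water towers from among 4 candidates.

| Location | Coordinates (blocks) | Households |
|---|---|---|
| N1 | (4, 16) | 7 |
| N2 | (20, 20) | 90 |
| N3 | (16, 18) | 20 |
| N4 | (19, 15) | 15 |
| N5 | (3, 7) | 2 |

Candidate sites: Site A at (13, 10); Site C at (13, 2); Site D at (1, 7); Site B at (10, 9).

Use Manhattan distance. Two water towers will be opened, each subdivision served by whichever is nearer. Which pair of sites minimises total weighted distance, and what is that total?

{Site A, Site D}, total 2003

Evaluate every pair (each demand assigned to the nearer of the two):
  {Site A, Site D}: total = 2003
  {Site A, Site B}: total = 2024
  {Site A, Site C}: total = 2046
  {Site D, Site B}: total = 2503
  {Site C, Site B}: total = 2524
  {Site C, Site D}: total = 3003
Best pair: {Site A, Site D} with total 2003.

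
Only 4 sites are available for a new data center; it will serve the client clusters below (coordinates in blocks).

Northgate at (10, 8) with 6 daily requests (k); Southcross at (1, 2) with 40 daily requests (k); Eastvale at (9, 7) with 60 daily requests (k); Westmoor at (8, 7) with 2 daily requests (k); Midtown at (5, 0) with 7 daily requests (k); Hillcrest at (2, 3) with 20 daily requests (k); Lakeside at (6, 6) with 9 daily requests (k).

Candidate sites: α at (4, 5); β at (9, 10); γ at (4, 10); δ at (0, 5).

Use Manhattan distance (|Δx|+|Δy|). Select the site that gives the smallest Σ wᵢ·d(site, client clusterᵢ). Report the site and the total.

Total weighted distance at each candidate:
  α (4, 5): total = 875
  β (9, 10): total = 1287
  γ (4, 10): total = 1293
  δ (0, 5): total = 1131
Minimum is at α with total 875 blocks.

α, total 875 blocks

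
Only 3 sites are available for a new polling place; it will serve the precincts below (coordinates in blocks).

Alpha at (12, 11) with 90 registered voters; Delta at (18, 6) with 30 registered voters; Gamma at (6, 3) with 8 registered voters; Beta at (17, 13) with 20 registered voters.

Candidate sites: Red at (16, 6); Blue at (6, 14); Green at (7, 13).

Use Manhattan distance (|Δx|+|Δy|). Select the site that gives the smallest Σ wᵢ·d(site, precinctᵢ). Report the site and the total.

Total weighted distance at each candidate:
  Red (16, 6): total = 1134
  Blue (6, 14): total = 1738
  Green (7, 13): total = 1458
Minimum is at Red with total 1134 blocks.

Red, total 1134 blocks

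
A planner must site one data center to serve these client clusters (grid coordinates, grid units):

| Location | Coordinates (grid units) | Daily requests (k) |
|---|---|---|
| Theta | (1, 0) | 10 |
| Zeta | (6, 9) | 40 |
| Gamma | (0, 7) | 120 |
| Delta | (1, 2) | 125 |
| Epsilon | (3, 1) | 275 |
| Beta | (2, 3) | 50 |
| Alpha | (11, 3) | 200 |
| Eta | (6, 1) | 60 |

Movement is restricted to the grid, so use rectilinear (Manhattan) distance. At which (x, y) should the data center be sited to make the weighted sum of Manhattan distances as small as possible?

Manhattan distance separates: Σwᵢ(|x−xᵢ|+|y−yᵢ|) = Σwᵢ|x−xᵢ| + Σwᵢ|y−yᵢ|, so x and y are optimised independently as 1-D weighted medians.
Total weight W = 880; half = 440.
x-coordinate, sorted with cumulative weight:
  x=0 (Gamma, w=120) cum 120
  x=1 (Theta, w=10) cum 130
  x=1 (Delta, w=125) cum 255
  x=2 (Beta, w=50) cum 305
  x=3 (Epsilon, w=275) cum 580  ← median
  x=6 (Zeta, w=40) cum 620
  x=6 (Eta, w=60) cum 680
  x=11 (Alpha, w=200) cum 880
⇒ x* = 3
y-coordinate, sorted with cumulative weight:
  y=0 (Theta, w=10) cum 10
  y=1 (Epsilon, w=275) cum 285
  y=1 (Eta, w=60) cum 345
  y=2 (Delta, w=125) cum 470  ← median
  y=3 (Beta, w=50) cum 520
  y=3 (Alpha, w=200) cum 720
  y=7 (Gamma, w=120) cum 840
  y=9 (Zeta, w=40) cum 880
⇒ y* = 2

(3, 2)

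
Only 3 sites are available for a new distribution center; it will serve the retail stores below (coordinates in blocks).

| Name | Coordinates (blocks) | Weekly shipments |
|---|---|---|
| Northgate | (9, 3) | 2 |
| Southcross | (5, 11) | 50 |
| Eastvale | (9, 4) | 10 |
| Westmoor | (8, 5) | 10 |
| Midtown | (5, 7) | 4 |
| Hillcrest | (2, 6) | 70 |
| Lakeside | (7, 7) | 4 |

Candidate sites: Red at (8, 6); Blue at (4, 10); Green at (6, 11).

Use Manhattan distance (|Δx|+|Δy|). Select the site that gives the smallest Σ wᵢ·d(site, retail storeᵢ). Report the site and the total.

Total weighted distance at each candidate:
  Red (8, 6): total = 892
  Blue (4, 10): total = 784
  Green (6, 11): total = 922
Minimum is at Blue with total 784 blocks.

Blue, total 784 blocks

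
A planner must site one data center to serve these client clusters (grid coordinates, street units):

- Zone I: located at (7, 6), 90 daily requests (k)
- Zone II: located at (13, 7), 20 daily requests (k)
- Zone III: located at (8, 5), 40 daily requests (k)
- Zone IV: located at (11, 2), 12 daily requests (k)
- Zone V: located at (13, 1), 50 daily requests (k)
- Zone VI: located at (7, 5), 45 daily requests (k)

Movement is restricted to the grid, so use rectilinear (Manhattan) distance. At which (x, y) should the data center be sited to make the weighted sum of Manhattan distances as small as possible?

Manhattan distance separates: Σwᵢ(|x−xᵢ|+|y−yᵢ|) = Σwᵢ|x−xᵢ| + Σwᵢ|y−yᵢ|, so x and y are optimised independently as 1-D weighted medians.
Total weight W = 257; half = 128.5.
x-coordinate, sorted with cumulative weight:
  x=7 (Zone I, w=90) cum 90
  x=7 (Zone VI, w=45) cum 135  ← median
  x=8 (Zone III, w=40) cum 175
  x=11 (Zone IV, w=12) cum 187
  x=13 (Zone II, w=20) cum 207
  x=13 (Zone V, w=50) cum 257
⇒ x* = 7
y-coordinate, sorted with cumulative weight:
  y=1 (Zone V, w=50) cum 50
  y=2 (Zone IV, w=12) cum 62
  y=5 (Zone III, w=40) cum 102
  y=5 (Zone VI, w=45) cum 147  ← median
  y=6 (Zone I, w=90) cum 237
  y=7 (Zone II, w=20) cum 257
⇒ y* = 5

(7, 5)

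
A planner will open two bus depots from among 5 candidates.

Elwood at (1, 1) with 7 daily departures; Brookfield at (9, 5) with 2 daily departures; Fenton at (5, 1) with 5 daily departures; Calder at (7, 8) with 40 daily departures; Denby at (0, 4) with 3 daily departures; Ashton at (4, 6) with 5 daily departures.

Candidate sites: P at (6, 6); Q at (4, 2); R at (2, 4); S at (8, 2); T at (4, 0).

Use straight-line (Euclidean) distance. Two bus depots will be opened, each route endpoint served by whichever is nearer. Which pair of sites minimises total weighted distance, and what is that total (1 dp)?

Evaluate every pair (each demand assigned to the nearer of the two):
  {P, Q}: total = 148.4
  {P, T}: total = 151.9
  {P, R}: total = 155.1
  {P, S}: total = 190.0
  {R, S}: total = 307.7
  {Q, S}: total = 312.3
  {Q, R}: total = 317.1
  {R, T}: total = 319.6
  {S, T}: total = 324.1
  {Q, T}: total = 342.6
Best pair: {P, Q} with total 148.4.

{P, Q}, total 148.4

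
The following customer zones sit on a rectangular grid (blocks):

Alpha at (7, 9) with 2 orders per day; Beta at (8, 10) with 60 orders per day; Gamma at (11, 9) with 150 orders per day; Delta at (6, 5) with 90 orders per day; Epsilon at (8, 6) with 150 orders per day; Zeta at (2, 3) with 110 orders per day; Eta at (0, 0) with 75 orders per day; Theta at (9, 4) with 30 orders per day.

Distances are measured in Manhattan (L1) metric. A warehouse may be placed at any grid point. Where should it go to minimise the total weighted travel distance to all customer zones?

(8, 6)

Manhattan distance separates: Σwᵢ(|x−xᵢ|+|y−yᵢ|) = Σwᵢ|x−xᵢ| + Σwᵢ|y−yᵢ|, so x and y are optimised independently as 1-D weighted medians.
Total weight W = 667; half = 333.5.
x-coordinate, sorted with cumulative weight:
  x=0 (Eta, w=75) cum 75
  x=2 (Zeta, w=110) cum 185
  x=6 (Delta, w=90) cum 275
  x=7 (Alpha, w=2) cum 277
  x=8 (Beta, w=60) cum 337  ← median
  x=8 (Epsilon, w=150) cum 487
  x=9 (Theta, w=30) cum 517
  x=11 (Gamma, w=150) cum 667
⇒ x* = 8
y-coordinate, sorted with cumulative weight:
  y=0 (Eta, w=75) cum 75
  y=3 (Zeta, w=110) cum 185
  y=4 (Theta, w=30) cum 215
  y=5 (Delta, w=90) cum 305
  y=6 (Epsilon, w=150) cum 455  ← median
  y=9 (Alpha, w=2) cum 457
  y=9 (Gamma, w=150) cum 607
  y=10 (Beta, w=60) cum 667
⇒ y* = 6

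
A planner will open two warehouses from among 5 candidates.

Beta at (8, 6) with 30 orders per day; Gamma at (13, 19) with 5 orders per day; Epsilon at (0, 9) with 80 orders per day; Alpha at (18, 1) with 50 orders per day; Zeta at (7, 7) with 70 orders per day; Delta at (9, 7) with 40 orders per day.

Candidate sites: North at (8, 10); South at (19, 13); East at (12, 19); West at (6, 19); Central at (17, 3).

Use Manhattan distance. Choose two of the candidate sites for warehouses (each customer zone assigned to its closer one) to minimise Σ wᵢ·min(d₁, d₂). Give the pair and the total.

{North, Central}, total 1500

Evaluate every pair (each demand assigned to the nearer of the two):
  {North, Central}: total = 1500
  {North, South}: total = 1990
  {North, East}: total = 2235
  {North, West}: total = 2265
  {West, Central}: total = 3215
  {East, Central}: total = 3735
  {South, Central}: total = 3870
  {South, West}: total = 3925
  {East, West}: total = 4445
  {South, East}: total = 4715
Best pair: {North, Central} with total 1500.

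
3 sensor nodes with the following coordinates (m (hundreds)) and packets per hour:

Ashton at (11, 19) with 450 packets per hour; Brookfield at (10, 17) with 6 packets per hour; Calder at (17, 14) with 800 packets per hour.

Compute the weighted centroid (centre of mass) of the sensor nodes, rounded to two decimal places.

(14.82, 15.81)

The minimiser of Σwᵢ‖p−pᵢ‖² is the weighted centroid p* = (Σwᵢpᵢ)/(Σwᵢ).
Σwᵢ = 1256.
Σwᵢxᵢ = 450·11 + 6·10 + 800·17 = 18610.
Σwᵢyᵢ = 450·19 + 6·17 + 800·14 = 19852.
x* = 18610/1256 = 14.82, y* = 19852/1256 = 15.81.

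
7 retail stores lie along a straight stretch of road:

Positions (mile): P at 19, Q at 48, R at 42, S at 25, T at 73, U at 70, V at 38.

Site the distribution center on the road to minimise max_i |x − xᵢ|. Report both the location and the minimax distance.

The 1-center on a line is the midpoint of the two extreme points: leftmost at 19, rightmost at 73.
Optimal location = (19 + 73)/2 = 46; maximum distance = (73 − 19)/2 = 27.

location 46, max distance 27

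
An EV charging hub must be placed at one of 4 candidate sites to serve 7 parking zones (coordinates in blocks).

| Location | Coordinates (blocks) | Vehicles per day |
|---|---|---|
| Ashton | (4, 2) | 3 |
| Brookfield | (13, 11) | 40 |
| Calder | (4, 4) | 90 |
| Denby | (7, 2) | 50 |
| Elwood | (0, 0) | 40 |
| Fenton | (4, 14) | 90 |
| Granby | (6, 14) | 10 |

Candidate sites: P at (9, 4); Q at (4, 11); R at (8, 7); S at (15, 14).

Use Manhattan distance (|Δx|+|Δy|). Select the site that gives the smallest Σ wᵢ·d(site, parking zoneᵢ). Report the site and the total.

Q, total 2537 blocks

Total weighted distance at each candidate:
  P (9, 4): total = 3111
  Q (4, 11): total = 2537
  R (8, 7): total = 2997
  S (15, 14): total = 5399
Minimum is at Q with total 2537 blocks.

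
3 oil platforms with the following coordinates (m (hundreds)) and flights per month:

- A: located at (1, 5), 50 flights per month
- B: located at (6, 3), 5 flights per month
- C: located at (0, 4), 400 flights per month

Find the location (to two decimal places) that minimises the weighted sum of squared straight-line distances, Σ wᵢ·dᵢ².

(0.18, 4.10)

The minimiser of Σwᵢ‖p−pᵢ‖² is the weighted centroid p* = (Σwᵢpᵢ)/(Σwᵢ).
Σwᵢ = 455.
Σwᵢxᵢ = 50·1 + 5·6 + 400·0 = 80.
Σwᵢyᵢ = 50·5 + 5·3 + 400·4 = 1865.
x* = 80/455 = 0.18, y* = 1865/455 = 4.10.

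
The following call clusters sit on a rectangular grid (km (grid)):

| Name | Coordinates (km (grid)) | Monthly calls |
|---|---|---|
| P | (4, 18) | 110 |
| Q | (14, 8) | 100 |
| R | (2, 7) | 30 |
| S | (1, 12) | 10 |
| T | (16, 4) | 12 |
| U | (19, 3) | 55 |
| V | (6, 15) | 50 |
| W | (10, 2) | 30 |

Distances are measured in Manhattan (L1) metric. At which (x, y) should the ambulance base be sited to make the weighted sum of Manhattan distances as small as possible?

(6, 8)

Manhattan distance separates: Σwᵢ(|x−xᵢ|+|y−yᵢ|) = Σwᵢ|x−xᵢ| + Σwᵢ|y−yᵢ|, so x and y are optimised independently as 1-D weighted medians.
Total weight W = 397; half = 198.5.
x-coordinate, sorted with cumulative weight:
  x=1 (S, w=10) cum 10
  x=2 (R, w=30) cum 40
  x=4 (P, w=110) cum 150
  x=6 (V, w=50) cum 200  ← median
  x=10 (W, w=30) cum 230
  x=14 (Q, w=100) cum 330
  x=16 (T, w=12) cum 342
  x=19 (U, w=55) cum 397
⇒ x* = 6
y-coordinate, sorted with cumulative weight:
  y=2 (W, w=30) cum 30
  y=3 (U, w=55) cum 85
  y=4 (T, w=12) cum 97
  y=7 (R, w=30) cum 127
  y=8 (Q, w=100) cum 227  ← median
  y=12 (S, w=10) cum 237
  y=15 (V, w=50) cum 287
  y=18 (P, w=110) cum 397
⇒ y* = 8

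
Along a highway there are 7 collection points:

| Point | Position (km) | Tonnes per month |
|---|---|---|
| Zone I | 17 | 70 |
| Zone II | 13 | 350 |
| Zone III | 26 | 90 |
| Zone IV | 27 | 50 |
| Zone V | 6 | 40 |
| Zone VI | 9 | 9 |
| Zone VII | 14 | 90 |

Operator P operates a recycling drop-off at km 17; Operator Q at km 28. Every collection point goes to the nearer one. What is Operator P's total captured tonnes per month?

The indifferent point is the midpoint (17+28)/2 = 22.5; collection points left of it (closer to Operator P at 17) go to Operator P, those right go to Operator Q.
  Zone V at 6 (w=40) → Operator P
  Zone VI at 9 (w=9) → Operator P
  Zone II at 13 (w=350) → Operator P
  Zone VII at 14 (w=90) → Operator P
  Zone I at 17 (w=70) → Operator P
  Zone III at 26 (w=90) → Operator Q
  Zone IV at 27 (w=50) → Operator Q
Operator P captures 559; Operator Q captures 140.

559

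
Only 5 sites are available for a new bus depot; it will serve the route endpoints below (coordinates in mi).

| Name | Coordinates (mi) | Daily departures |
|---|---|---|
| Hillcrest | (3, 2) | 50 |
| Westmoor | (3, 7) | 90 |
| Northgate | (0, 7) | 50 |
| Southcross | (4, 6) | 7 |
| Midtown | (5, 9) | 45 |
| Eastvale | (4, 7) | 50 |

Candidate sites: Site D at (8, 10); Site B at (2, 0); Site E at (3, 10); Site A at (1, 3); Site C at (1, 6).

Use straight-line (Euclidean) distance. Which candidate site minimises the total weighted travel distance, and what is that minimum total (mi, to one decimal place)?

Total weighted distance at each candidate:
  Site D (8, 10): total = 1855.6
  Site B (2, 0): total = 1947.4
  Site E (3, 10): total = 1169.7
  Site A (1, 3): total = 1324.6
  Site C (1, 6): total = 899.7
Minimum is at Site C with total 899.7 mi.

Site C, total 899.7 mi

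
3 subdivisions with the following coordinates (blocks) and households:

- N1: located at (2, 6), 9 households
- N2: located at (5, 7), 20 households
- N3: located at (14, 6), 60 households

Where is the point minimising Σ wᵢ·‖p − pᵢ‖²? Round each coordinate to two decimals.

(10.76, 6.22)

The minimiser of Σwᵢ‖p−pᵢ‖² is the weighted centroid p* = (Σwᵢpᵢ)/(Σwᵢ).
Σwᵢ = 89.
Σwᵢxᵢ = 9·2 + 20·5 + 60·14 = 958.
Σwᵢyᵢ = 9·6 + 20·7 + 60·6 = 554.
x* = 958/89 = 10.76, y* = 554/89 = 6.22.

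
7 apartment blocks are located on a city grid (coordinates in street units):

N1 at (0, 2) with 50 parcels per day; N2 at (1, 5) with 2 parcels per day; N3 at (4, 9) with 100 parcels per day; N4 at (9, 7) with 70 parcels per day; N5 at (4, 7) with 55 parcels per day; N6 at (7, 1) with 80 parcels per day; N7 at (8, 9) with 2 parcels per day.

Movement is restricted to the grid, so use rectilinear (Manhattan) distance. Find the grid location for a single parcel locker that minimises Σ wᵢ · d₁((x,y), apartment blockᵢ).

(4, 7)

Manhattan distance separates: Σwᵢ(|x−xᵢ|+|y−yᵢ|) = Σwᵢ|x−xᵢ| + Σwᵢ|y−yᵢ|, so x and y are optimised independently as 1-D weighted medians.
Total weight W = 359; half = 179.5.
x-coordinate, sorted with cumulative weight:
  x=0 (N1, w=50) cum 50
  x=1 (N2, w=2) cum 52
  x=4 (N3, w=100) cum 152
  x=4 (N5, w=55) cum 207  ← median
  x=7 (N6, w=80) cum 287
  x=8 (N7, w=2) cum 289
  x=9 (N4, w=70) cum 359
⇒ x* = 4
y-coordinate, sorted with cumulative weight:
  y=1 (N6, w=80) cum 80
  y=2 (N1, w=50) cum 130
  y=5 (N2, w=2) cum 132
  y=7 (N4, w=70) cum 202  ← median
  y=7 (N5, w=55) cum 257
  y=9 (N3, w=100) cum 357
  y=9 (N7, w=2) cum 359
⇒ y* = 7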